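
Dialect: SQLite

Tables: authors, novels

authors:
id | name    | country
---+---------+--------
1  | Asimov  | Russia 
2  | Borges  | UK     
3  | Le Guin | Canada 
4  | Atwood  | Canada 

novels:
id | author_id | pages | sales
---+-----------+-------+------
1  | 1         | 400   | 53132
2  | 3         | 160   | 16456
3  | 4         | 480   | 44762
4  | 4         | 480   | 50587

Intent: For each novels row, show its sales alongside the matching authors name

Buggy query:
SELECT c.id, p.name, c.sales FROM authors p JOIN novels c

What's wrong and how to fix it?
Bug: JOIN with no ON clause produces a cartesian product; every novels row pairs with every authors row

Fix: Specify the join condition linking the foreign key to the parent id

Corrected query:
SELECT c.id, p.name, c.sales FROM authors p JOIN novels c ON c.author_id = p.id

Result:
id | name    | sales
---+---------+------
1  | Asimov  | 53132
2  | Le Guin | 16456
3  | Atwood  | 44762
4  | Atwood  | 50587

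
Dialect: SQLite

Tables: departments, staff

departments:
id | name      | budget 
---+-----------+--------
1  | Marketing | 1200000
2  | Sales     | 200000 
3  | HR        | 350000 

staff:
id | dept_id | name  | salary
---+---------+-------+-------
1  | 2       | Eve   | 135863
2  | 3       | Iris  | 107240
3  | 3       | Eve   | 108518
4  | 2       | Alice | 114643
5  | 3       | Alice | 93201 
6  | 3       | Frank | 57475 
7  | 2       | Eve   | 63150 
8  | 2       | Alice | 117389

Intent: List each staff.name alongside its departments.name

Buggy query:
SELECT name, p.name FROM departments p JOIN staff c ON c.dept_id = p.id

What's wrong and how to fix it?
Bug: Both tables have a 'name' column; the unqualified reference is ambiguous

Fix: Prefix ambiguous columns with the table alias

Corrected query:
SELECT c.name, p.name FROM departments p JOIN staff c ON c.dept_id = p.id

Result:
name  | name 
------+------
Eve   | Sales
Iris  | HR   
Eve   | HR   
Alice | Sales
Alice | HR   
Frank | HR   
Eve   | Sales
Alice | Sales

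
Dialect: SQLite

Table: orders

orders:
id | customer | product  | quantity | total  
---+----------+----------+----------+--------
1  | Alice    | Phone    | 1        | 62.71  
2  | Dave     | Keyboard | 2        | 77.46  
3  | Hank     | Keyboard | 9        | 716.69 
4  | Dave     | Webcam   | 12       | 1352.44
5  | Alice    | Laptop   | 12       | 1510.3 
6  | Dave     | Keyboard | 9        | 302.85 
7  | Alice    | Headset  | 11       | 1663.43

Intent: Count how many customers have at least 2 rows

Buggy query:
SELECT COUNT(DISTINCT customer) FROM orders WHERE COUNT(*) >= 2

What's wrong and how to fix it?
Bug: COUNT(*) cannot appear in WHERE; the per-group count doesn't exist yet

Fix: Use a subquery that GROUPs and filters with HAVING, then count its rows

Corrected query:
SELECT COUNT(*) FROM (SELECT customer FROM orders GROUP BY customer HAVING COUNT(*) >= 2)

Result:
COUNT(*)
--------
2       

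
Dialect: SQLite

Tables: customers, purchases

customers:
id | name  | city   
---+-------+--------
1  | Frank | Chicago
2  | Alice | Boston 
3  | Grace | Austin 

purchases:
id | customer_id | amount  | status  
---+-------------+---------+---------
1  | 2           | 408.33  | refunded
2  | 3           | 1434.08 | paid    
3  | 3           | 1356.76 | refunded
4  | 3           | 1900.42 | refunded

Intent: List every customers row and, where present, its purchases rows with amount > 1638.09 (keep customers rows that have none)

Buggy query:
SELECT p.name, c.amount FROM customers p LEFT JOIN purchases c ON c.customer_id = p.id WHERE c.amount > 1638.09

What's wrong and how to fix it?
Bug: A WHERE condition on the right-hand table after LEFT JOIN drops unmatched parents

Fix: Move the right-table condition into the ON clause so unmatched parents are kept

Corrected query:
SELECT p.name, c.amount FROM customers p LEFT JOIN purchases c ON c.customer_id = p.id AND c.amount > 1638.09

Result:
name  | amount 
------+--------
Frank | NULL   
Alice | NULL   
Grace | 1900.42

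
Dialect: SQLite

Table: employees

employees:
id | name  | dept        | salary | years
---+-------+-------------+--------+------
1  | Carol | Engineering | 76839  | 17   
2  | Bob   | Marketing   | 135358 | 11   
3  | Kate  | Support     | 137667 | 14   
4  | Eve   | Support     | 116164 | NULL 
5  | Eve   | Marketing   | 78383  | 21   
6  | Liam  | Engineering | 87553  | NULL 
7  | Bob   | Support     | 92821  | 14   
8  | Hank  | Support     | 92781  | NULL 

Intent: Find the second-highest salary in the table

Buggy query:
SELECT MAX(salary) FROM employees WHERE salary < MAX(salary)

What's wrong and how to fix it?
Bug: The inner MAX is an aggregate inside WHERE, which is not allowed

Fix: Compute the overall MAX in a subquery, then take MAX of rows below it

Corrected query:
SELECT MAX(salary) FROM employees WHERE salary < (SELECT MAX(salary) FROM employees)

Result:
MAX(salary)
-----------
135358     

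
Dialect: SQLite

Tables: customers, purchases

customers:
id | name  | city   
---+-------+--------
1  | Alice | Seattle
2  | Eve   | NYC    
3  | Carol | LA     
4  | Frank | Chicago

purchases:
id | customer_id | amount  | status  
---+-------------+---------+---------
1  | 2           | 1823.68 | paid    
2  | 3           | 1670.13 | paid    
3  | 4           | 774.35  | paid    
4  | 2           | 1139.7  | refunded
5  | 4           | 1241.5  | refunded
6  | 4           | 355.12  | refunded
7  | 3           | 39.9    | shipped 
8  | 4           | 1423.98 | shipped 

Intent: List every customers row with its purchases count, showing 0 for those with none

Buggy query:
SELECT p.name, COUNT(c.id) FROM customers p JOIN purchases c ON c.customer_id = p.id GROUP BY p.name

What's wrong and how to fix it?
Bug: INNER JOIN drops customers rows that have no matching purchases rows

Fix: Switch to LEFT JOIN to retain unmatched parent rows

Corrected query:
SELECT p.name, COUNT(c.id) FROM customers p LEFT JOIN purchases c ON c.customer_id = p.id GROUP BY p.name

Result:
name  | COUNT(c.id)
------+------------
Alice | 0          
Carol | 2          
Eve   | 2          
Frank | 4          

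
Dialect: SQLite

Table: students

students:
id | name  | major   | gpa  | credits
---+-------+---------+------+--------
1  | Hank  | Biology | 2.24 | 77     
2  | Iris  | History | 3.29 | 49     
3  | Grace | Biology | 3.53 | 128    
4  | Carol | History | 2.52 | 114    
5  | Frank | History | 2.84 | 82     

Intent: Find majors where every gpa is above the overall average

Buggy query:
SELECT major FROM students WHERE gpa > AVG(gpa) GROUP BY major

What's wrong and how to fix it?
Bug: AVG() is an aggregate; it can't sit directly in WHERE

Fix: Compute the overall average in a scalar subquery and compare each group's MIN against it in HAVING

Corrected query:
SELECT major FROM students GROUP BY major HAVING MIN(gpa) > (SELECT AVG(gpa) FROM students)

Result:
(no rows)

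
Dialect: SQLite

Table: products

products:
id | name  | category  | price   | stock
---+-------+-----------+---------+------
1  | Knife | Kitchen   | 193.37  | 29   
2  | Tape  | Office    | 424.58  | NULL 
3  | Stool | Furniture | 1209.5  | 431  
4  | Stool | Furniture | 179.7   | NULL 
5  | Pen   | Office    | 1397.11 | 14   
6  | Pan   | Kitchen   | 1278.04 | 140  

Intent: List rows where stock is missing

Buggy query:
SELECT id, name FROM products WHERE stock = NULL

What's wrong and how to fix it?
Bug: '= NULL' is always unknown in SQL three-valued logic, so no rows match

Fix: Use IS NULL to test for NULL

Corrected query:
SELECT id, name FROM products WHERE stock IS NULL

Result:
id | name 
---+------
2  | Tape 
4  | Stool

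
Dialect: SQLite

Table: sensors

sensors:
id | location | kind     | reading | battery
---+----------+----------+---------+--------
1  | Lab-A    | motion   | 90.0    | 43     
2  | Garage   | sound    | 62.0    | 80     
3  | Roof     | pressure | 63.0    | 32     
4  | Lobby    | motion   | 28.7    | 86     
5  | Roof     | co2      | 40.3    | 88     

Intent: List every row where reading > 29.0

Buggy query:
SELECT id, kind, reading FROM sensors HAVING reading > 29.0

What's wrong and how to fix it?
Bug: HAVING filters the output of aggregation, but this query has no GROUP BY and no aggregate functions, so SQLite rejects it (HAVING clause on a non-aggregate query); the condition here is per row

Fix: Use WHERE for row-level filtering

Corrected query:
SELECT id, kind, reading FROM sensors WHERE reading > 29.0

Result:
id | kind     | reading
---+----------+--------
1  | motion   | 90     
2  | sound    | 62     
3  | pressure | 63     
5  | co2      | 40.3   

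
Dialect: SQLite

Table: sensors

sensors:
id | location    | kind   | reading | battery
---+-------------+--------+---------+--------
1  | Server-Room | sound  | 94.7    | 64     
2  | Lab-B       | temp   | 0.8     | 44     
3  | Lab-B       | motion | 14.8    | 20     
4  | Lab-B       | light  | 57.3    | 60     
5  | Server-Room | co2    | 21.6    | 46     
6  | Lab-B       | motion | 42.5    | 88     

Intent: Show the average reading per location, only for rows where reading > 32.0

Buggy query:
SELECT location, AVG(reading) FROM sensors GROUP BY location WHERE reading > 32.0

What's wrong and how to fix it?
Bug: WHERE cannot follow GROUP BY

Fix: Move the WHERE clause before GROUP BY

Corrected query:
SELECT location, AVG(reading) FROM sensors WHERE reading > 32.0 GROUP BY location

Result:
location    | AVG(reading)
------------+-------------
Lab-B       | 49.9        
Server-Room | 94.7        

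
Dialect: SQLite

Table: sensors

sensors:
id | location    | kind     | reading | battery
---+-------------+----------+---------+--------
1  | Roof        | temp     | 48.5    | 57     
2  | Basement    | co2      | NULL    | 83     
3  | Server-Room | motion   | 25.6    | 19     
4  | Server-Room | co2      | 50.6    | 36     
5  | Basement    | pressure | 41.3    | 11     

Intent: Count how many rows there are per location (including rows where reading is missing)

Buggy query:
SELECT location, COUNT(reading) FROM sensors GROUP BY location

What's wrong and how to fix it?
Bug: COUNT(column) counts non-NULL values only; rows with NULL reading aren't counted

Fix: Use COUNT(*) to count all rows regardless of NULL

Corrected query:
SELECT location, COUNT(*) FROM sensors GROUP BY location

Result:
location    | COUNT(*)
------------+---------
Basement    | 2       
Roof        | 1       
Server-Room | 2       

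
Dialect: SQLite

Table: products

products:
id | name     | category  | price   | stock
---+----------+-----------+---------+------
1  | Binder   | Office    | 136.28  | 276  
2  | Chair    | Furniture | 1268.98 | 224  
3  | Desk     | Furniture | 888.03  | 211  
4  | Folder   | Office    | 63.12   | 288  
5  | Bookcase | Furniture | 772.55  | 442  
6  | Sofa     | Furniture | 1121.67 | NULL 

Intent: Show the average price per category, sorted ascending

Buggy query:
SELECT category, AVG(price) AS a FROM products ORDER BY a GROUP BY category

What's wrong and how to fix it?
Bug: GROUP BY must precede ORDER BY

Fix: Reorder: SELECT … FROM … GROUP BY … ORDER BY …

Corrected query:
SELECT category, AVG(price) AS a FROM products GROUP BY category ORDER BY a

Result:
category  | a        
----------+----------
Office    | 99.7     
Furniture | 1012.8075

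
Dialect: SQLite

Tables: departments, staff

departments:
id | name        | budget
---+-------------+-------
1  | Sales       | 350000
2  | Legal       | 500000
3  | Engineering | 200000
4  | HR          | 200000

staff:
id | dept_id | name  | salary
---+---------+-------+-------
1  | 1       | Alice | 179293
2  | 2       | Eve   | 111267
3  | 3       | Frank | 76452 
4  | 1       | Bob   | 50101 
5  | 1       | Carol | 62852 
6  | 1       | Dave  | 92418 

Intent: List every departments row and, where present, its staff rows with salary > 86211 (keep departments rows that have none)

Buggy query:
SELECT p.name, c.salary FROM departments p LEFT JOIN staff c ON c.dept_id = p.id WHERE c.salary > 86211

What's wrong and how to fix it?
Bug: Filtering c.salary in WHERE discards the NULL rows produced by LEFT JOIN, turning it into an inner join

Fix: Put 'c.salary > 86211' in the JOIN's ON clause instead of WHERE

Corrected query:
SELECT p.name, c.salary FROM departments p LEFT JOIN staff c ON c.dept_id = p.id AND c.salary > 86211

Result:
name        | salary
------------+-------
Sales       | 92418 
Sales       | 179293
Legal       | 111267
Engineering | NULL  
HR          | NULL  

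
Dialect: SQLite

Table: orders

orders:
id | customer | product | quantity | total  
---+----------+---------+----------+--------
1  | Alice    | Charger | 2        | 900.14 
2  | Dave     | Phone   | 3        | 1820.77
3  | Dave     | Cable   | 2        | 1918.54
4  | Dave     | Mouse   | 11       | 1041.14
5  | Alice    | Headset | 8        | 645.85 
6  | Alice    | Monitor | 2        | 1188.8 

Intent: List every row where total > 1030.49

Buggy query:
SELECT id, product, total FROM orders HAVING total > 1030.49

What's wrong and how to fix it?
Bug: This is a non-aggregate query (no GROUP BY, no aggregates), so in SQLite the HAVING clause is invalid here; a row-level condition belongs in WHERE

Fix: Use WHERE for row-level filtering

Corrected query:
SELECT id, product, total FROM orders WHERE total > 1030.49

Result:
id | product | total  
---+---------+--------
2  | Phone   | 1820.77
3  | Cable   | 1918.54
4  | Mouse   | 1041.14
6  | Monitor | 1188.8 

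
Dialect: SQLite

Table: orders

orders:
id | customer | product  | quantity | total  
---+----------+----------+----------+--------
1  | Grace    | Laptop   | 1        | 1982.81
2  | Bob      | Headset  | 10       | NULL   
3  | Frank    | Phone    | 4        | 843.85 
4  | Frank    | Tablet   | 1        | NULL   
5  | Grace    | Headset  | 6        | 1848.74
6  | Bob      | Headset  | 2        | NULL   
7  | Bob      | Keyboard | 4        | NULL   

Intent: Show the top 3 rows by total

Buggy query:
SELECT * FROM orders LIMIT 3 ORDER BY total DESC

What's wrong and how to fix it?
Bug: LIMIT must come after ORDER BY

Fix: Sort with ORDER BY, then apply LIMIT

Corrected query:
SELECT * FROM orders ORDER BY total DESC LIMIT 3

Result:
id | customer | product | quantity | total  
---+----------+---------+----------+--------
1  | Grace    | Laptop  | 1        | 1982.81
5  | Grace    | Headset | 6        | 1848.74
3  | Frank    | Phone   | 4        | 843.85 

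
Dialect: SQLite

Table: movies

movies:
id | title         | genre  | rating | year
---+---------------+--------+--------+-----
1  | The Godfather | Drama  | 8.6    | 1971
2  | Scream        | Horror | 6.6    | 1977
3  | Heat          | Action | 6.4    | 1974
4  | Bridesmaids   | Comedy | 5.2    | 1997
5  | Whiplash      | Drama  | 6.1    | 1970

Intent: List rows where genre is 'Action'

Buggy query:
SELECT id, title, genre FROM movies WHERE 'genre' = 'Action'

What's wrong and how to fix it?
Bug: Single quotes denote string literals in SQL; the column name is being compared as a constant string

Fix: Remove the quotes around the column name (or use double quotes for an identifier)

Corrected query:
SELECT id, title, genre FROM movies WHERE genre = 'Action'

Result:
id | title | genre 
---+-------+-------
3  | Heat  | Action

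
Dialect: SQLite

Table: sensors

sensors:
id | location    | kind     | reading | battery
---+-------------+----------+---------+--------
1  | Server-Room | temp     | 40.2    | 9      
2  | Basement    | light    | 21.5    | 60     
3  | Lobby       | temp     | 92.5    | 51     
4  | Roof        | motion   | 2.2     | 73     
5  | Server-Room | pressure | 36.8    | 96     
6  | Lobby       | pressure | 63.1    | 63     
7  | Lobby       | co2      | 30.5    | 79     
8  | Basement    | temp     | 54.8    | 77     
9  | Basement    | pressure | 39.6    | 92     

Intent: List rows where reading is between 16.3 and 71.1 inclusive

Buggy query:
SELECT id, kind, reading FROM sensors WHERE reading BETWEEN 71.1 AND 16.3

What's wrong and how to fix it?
Bug: The bounds are reversed; BETWEEN a AND b requires a <= b to match anything

Fix: Swap the bounds so the smaller value comes first

Corrected query:
SELECT id, kind, reading FROM sensors WHERE reading BETWEEN 16.3 AND 71.1

Result:
id | kind     | reading
---+----------+--------
1  | temp     | 40.2   
2  | light    | 21.5   
5  | pressure | 36.8   
6  | pressure | 63.1   
7  | co2      | 30.5   
8  | temp     | 54.8   
9  | pressure | 39.6   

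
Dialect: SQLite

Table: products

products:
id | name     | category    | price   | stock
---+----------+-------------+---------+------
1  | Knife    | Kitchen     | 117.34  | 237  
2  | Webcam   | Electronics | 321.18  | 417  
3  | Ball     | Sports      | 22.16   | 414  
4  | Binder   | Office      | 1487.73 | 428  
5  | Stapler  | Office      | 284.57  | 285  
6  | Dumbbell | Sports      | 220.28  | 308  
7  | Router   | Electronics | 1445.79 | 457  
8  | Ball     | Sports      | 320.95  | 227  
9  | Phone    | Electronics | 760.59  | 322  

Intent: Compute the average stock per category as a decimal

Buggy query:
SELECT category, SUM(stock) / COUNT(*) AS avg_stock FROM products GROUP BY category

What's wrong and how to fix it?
Bug: SUM(stock) and COUNT(*) are both integers; the division truncates the fractional part

Fix: Cast one side to REAL so the division keeps the fractional part

Corrected query:
SELECT category, SUM(stock) * 1.0 / COUNT(*) AS avg_stock FROM products GROUP BY category

Result:
category    | avg_stock 
------------+-----------
Electronics | 398.666667
Kitchen     | 237       
Office      | 356.5     
Sports      | 316.333333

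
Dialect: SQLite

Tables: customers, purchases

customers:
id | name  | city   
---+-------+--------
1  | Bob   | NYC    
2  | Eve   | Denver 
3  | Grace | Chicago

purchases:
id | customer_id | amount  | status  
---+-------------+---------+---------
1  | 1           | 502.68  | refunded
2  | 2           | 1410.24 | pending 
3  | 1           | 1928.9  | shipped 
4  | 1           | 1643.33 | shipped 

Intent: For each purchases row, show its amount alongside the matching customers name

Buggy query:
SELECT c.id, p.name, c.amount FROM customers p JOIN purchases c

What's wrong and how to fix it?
Bug: Missing join condition: each purchases row is matched to all customers rows instead of just its own

Fix: Specify the join condition linking the foreign key to the parent id

Corrected query:
SELECT c.id, p.name, c.amount FROM customers p JOIN purchases c ON c.customer_id = p.id

Result:
id | name | amount 
---+------+--------
1  | Bob  | 502.68 
2  | Eve  | 1410.24
3  | Bob  | 1928.9 
4  | Bob  | 1643.33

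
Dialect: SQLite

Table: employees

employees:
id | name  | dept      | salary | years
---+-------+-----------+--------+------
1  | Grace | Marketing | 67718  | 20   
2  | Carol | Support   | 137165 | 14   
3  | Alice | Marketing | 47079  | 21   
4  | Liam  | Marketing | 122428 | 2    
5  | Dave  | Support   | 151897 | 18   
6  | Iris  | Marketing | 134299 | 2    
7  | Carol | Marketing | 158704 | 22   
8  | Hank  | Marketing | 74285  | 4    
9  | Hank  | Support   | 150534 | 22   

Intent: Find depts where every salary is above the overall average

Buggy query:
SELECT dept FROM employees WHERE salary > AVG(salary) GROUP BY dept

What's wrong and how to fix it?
Bug: WHERE evaluates per row before aggregation, so AVG() is unavailable

Fix: Compute the overall average in a scalar subquery and compare each group's MIN against it in HAVING

Corrected query:
SELECT dept FROM employees GROUP BY dept HAVING MIN(salary) > (SELECT AVG(salary) FROM employees)

Result:
dept   
-------
Support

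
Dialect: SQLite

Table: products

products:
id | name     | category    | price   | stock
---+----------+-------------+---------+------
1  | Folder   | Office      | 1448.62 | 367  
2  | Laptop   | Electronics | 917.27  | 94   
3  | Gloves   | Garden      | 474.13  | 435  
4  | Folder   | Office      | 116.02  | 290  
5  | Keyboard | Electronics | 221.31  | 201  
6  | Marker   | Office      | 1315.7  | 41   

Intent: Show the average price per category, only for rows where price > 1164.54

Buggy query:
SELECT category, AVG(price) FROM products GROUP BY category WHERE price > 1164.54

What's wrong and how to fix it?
Bug: WHERE cannot follow GROUP BY

Fix: Place WHERE between FROM and GROUP BY

Corrected query:
SELECT category, AVG(price) FROM products WHERE price > 1164.54 GROUP BY category

Result:
category | AVG(price)
---------+-----------
Office   | 1382.16   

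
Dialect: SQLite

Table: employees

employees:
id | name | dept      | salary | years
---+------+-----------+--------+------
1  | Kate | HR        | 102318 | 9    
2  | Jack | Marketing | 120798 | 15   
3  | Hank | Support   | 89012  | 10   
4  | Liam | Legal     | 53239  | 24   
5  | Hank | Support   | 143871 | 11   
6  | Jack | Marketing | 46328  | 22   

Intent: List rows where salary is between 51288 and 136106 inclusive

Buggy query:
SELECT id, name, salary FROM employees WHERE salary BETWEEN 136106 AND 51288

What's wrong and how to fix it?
Bug: The bounds are reversed; BETWEEN a AND b requires a <= b to match anything

Fix: Swap the bounds so the smaller value comes first

Corrected query:
SELECT id, name, salary FROM employees WHERE salary BETWEEN 51288 AND 136106

Result:
id | name | salary
---+------+-------
1  | Kate | 102318
2  | Jack | 120798
3  | Hank | 89012 
4  | Liam | 53239 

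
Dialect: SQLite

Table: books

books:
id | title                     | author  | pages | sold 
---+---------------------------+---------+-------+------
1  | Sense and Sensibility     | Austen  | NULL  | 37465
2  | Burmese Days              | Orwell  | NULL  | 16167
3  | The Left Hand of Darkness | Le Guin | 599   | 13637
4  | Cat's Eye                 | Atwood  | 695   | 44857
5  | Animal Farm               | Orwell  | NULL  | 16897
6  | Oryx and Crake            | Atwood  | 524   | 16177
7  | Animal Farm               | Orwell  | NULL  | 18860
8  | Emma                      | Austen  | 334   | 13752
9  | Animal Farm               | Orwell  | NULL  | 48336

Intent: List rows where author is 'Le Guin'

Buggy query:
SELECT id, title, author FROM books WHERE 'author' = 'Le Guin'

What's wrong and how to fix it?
Bug: Single quotes denote string literals in SQL; the column name is being compared as a constant string

Fix: Remove the quotes around the column name (or use double quotes for an identifier)

Corrected query:
SELECT id, title, author FROM books WHERE author = 'Le Guin'

Result:
id | title                     | author 
---+---------------------------+--------
3  | The Left Hand of Darkness | Le Guin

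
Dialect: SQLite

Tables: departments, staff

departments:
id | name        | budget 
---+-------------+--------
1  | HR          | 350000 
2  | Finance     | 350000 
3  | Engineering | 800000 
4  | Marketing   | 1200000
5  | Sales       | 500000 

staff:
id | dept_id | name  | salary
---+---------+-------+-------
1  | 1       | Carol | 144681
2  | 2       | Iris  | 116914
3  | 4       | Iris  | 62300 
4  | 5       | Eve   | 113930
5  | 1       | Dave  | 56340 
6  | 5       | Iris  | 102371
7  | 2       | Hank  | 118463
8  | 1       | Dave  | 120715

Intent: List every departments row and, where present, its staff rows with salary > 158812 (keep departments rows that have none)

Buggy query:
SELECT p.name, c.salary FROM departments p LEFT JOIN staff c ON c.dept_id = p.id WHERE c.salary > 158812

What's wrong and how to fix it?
Bug: A WHERE condition on the right-hand table after LEFT JOIN drops unmatched parents

Fix: Put 'c.salary > 158812' in the JOIN's ON clause instead of WHERE

Corrected query:
SELECT p.name, c.salary FROM departments p LEFT JOIN staff c ON c.dept_id = p.id AND c.salary > 158812

Result:
name        | salary
------------+-------
HR          | NULL  
Finance     | NULL  
Engineering | NULL  
Marketing   | NULL  
Sales       | NULL  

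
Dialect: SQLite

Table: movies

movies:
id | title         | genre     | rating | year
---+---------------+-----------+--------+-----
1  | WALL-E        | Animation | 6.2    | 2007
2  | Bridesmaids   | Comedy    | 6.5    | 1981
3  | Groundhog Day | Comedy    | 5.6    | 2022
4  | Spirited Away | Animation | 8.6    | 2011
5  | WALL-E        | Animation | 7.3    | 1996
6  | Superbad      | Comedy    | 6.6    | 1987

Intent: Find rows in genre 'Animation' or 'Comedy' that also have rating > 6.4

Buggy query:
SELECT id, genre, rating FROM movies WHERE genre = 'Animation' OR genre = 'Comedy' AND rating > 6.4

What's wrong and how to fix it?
Bug: Without parentheses, AND is evaluated before OR, so the rating filter only applies to the 'Comedy' branch

Fix: Add parentheses around the OR so the AND applies to both alternatives

Corrected query:
SELECT id, genre, rating FROM movies WHERE (genre = 'Animation' OR genre = 'Comedy') AND rating > 6.4

Result:
id | genre     | rating
---+-----------+-------
2  | Comedy    | 6.5   
4  | Animation | 8.6   
5  | Animation | 7.3   
6  | Comedy    | 6.6   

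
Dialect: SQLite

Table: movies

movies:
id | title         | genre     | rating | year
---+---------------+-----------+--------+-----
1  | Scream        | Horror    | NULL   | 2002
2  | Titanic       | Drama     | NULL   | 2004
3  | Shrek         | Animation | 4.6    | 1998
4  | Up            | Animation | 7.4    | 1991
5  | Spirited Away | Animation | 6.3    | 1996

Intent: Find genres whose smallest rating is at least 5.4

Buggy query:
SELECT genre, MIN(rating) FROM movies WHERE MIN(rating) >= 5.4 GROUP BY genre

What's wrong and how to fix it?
Bug: MIN() in WHERE is a misuse of aggregate

Fix: Use HAVING for the per-group MIN condition

Corrected query:
SELECT genre, MIN(rating) FROM movies GROUP BY genre HAVING MIN(rating) >= 5.4

Result:
(no rows)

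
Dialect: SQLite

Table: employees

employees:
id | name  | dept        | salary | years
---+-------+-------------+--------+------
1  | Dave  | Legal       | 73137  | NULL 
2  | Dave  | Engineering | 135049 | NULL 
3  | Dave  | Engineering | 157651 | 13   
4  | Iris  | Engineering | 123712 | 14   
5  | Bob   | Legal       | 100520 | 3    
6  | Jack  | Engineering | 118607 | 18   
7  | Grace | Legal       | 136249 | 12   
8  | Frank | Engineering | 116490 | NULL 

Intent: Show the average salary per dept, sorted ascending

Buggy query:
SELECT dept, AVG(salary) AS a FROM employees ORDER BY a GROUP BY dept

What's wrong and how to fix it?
Bug: GROUP BY must precede ORDER BY

Fix: Move ORDER BY to the end, after GROUP BY

Corrected query:
SELECT dept, AVG(salary) AS a FROM employees GROUP BY dept ORDER BY a

Result:
dept        | a       
------------+---------
Legal       | 103302  
Engineering | 130301.8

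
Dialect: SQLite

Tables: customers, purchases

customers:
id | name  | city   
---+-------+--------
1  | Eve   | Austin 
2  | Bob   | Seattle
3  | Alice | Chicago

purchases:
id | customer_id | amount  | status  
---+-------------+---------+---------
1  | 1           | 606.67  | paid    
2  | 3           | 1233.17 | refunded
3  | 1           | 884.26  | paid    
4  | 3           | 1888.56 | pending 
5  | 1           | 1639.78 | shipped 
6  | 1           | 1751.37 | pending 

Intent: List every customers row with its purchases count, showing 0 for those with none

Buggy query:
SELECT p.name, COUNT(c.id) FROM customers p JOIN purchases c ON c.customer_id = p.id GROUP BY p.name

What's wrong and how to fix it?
Bug: INNER JOIN drops customers rows that have no matching purchases rows

Fix: Use LEFT JOIN so parents without children still appear (COUNT(c.id) gives 0)

Corrected query:
SELECT p.name, COUNT(c.id) FROM customers p LEFT JOIN purchases c ON c.customer_id = p.id GROUP BY p.name

Result:
name  | COUNT(c.id)
------+------------
Alice | 2          
Bob   | 0          
Eve   | 4          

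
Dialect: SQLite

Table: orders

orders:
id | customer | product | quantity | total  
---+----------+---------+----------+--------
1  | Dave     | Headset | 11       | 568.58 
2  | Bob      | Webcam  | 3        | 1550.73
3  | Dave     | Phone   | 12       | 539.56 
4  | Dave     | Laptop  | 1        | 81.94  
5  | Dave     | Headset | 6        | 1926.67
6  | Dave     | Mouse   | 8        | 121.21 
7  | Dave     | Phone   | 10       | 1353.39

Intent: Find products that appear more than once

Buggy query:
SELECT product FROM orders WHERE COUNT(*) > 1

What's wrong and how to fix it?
Bug: COUNT(*) is an aggregate and cannot be used in WHERE

Fix: GROUP BY product, then filter groups with HAVING COUNT(*) > 1

Corrected query:
SELECT product FROM orders GROUP BY product HAVING COUNT(*) > 1

Result:
product
-------
Headset
Phone  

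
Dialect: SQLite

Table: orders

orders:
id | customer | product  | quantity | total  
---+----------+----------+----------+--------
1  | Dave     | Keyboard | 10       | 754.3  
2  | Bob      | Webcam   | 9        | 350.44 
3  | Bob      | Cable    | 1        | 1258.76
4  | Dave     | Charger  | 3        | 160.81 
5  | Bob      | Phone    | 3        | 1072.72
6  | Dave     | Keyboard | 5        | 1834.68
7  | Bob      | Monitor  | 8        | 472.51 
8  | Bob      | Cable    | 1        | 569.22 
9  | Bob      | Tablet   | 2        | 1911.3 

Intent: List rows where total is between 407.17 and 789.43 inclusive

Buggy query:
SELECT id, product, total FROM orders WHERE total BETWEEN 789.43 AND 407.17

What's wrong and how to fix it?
Bug: BETWEEN expects the lower bound first; with 789.43 AND 407.17 the range is empty

Fix: Swap the bounds so the smaller value comes first

Corrected query:
SELECT id, product, total FROM orders WHERE total BETWEEN 407.17 AND 789.43

Result:
id | product  | total 
---+----------+-------
1  | Keyboard | 754.3 
7  | Monitor  | 472.51
8  | Cable    | 569.22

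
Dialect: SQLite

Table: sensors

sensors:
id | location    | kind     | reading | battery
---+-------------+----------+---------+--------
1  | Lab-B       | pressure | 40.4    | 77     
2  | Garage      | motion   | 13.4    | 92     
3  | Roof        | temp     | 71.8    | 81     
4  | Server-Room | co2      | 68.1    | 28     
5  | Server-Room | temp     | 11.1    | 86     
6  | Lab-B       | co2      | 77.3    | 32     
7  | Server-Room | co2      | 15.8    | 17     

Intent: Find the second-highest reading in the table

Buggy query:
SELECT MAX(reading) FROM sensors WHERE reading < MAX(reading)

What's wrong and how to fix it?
Bug: The inner MAX is an aggregate inside WHERE, which is not allowed

Fix: Put the inner MAX in a scalar subquery

Corrected query:
SELECT MAX(reading) FROM sensors WHERE reading < (SELECT MAX(reading) FROM sensors)

Result:
MAX(reading)
------------
71.8        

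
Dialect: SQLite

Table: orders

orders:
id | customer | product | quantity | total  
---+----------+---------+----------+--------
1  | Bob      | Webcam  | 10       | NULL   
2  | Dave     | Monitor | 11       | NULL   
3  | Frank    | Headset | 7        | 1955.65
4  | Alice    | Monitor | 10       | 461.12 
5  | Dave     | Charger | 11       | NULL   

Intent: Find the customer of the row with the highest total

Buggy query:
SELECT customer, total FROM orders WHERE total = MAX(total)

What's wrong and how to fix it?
Bug: WHERE is evaluated per row; an aggregate over the whole table isn't defined there

Fix: Use a subquery: WHERE total = (SELECT MAX(total) FROM orders)

Corrected query:
SELECT customer, total FROM orders WHERE total = (SELECT MAX(total) FROM orders)

Result:
customer | total  
---------+--------
Frank    | 1955.65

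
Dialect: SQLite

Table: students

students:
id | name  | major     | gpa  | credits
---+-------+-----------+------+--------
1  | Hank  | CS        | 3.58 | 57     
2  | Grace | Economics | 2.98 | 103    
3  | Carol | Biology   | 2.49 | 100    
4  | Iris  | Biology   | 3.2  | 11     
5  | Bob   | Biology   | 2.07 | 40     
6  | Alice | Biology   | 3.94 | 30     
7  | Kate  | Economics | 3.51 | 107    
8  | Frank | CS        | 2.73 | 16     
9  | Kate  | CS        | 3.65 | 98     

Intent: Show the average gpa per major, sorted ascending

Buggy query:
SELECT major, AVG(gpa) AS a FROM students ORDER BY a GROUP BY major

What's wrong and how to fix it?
Bug: GROUP BY must precede ORDER BY

Fix: Move ORDER BY to the end, after GROUP BY

Corrected query:
SELECT major, AVG(gpa) AS a FROM students GROUP BY major ORDER BY a

Result:
major     | a    
----------+------
Biology   | 2.925
Economics | 3.245
CS        | 3.32 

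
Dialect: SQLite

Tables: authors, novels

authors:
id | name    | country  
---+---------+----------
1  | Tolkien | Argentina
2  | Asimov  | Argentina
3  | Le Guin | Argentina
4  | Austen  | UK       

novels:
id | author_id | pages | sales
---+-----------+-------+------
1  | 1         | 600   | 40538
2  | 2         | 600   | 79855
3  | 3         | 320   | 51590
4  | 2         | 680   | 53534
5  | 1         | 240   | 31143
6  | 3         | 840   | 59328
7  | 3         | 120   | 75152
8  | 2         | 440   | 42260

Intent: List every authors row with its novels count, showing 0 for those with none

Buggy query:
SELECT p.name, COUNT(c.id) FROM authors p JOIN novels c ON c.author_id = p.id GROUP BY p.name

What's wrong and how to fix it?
Bug: An inner join excludes parents with zero children

Fix: Use LEFT JOIN so parents without children still appear (COUNT(c.id) gives 0)

Corrected query:
SELECT p.name, COUNT(c.id) FROM authors p LEFT JOIN novels c ON c.author_id = p.id GROUP BY p.name

Result:
name    | COUNT(c.id)
--------+------------
Asimov  | 3          
Austen  | 0          
Le Guin | 3          
Tolkien | 2          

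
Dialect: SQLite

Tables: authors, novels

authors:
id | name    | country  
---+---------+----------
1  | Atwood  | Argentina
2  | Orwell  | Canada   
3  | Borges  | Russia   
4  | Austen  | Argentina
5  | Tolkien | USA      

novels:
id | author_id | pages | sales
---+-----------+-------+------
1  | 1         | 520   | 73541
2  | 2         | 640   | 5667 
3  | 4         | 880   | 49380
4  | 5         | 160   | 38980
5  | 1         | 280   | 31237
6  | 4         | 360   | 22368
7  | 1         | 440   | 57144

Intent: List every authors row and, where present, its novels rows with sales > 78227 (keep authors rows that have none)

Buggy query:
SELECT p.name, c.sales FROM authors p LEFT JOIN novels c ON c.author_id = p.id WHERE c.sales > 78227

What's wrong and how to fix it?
Bug: A WHERE condition on the right-hand table after LEFT JOIN drops unmatched parents

Fix: Move the right-table condition into the ON clause so unmatched parents are kept

Corrected query:
SELECT p.name, c.sales FROM authors p LEFT JOIN novels c ON c.author_id = p.id AND c.sales > 78227

Result:
name    | sales
--------+------
Atwood  | NULL 
Orwell  | NULL 
Borges  | NULL 
Austen  | NULL 
Tolkien | NULL 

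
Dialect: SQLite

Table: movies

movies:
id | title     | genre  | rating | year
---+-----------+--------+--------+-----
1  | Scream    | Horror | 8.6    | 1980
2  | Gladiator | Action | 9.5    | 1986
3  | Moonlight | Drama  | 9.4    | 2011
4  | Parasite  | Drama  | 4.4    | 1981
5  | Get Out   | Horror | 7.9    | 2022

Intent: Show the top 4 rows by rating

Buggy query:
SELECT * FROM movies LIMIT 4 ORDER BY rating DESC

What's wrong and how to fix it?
Bug: ORDER BY cannot follow LIMIT; LIMIT is the final clause

Fix: Sort with ORDER BY, then apply LIMIT

Corrected query:
SELECT * FROM movies ORDER BY rating DESC LIMIT 4

Result:
id | title     | genre  | rating | year
---+-----------+--------+--------+-----
2  | Gladiator | Action | 9.5    | 1986
3  | Moonlight | Drama  | 9.4    | 2011
1  | Scream    | Horror | 8.6    | 1980
5  | Get Out   | Horror | 7.9    | 2022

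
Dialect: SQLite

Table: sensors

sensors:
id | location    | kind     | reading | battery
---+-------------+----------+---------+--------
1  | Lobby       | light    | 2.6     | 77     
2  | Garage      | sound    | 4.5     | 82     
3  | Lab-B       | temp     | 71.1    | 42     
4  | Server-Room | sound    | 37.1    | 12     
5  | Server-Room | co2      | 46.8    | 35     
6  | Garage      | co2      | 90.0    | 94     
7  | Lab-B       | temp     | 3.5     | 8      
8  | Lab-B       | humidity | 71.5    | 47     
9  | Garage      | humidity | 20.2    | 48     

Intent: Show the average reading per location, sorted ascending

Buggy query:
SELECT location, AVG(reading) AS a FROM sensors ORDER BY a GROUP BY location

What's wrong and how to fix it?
Bug: ORDER BY appears before GROUP BY; SQL clause order requires GROUP BY first

Fix: Move ORDER BY to the end, after GROUP BY

Corrected query:
SELECT location, AVG(reading) AS a FROM sensors GROUP BY location ORDER BY a

Result:
location    | a        
------------+----------
Lobby       | 2.6      
Garage      | 38.233333
Server-Room | 41.95    
Lab-B       | 48.7     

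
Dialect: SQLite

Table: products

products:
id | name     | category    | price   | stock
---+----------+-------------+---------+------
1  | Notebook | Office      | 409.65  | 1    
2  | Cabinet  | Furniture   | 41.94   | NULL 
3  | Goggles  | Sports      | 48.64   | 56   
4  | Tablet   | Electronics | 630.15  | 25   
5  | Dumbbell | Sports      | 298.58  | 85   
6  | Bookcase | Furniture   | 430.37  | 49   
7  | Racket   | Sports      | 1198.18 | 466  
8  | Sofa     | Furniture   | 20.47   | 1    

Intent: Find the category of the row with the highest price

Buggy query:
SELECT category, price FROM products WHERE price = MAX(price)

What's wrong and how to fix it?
Bug: WHERE is evaluated per row; an aggregate over the whole table isn't defined there

Fix: Use a subquery: WHERE price = (SELECT MAX(price) FROM products)

Corrected query:
SELECT category, price FROM products WHERE price = (SELECT MAX(price) FROM products)

Result:
category | price  
---------+--------
Sports   | 1198.18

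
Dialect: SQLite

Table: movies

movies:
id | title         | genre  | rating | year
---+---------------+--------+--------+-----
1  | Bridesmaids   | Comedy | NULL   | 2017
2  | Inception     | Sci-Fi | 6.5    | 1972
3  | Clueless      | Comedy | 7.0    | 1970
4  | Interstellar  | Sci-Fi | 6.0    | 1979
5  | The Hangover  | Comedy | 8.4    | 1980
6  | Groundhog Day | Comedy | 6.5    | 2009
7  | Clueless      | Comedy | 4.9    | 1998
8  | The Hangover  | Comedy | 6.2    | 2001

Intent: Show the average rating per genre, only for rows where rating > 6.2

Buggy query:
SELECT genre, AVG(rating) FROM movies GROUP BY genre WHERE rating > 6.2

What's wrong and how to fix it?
Bug: Row-level WHERE must come before GROUP BY in the clause order

Fix: Move the WHERE clause before GROUP BY

Corrected query:
SELECT genre, AVG(rating) FROM movies WHERE rating > 6.2 GROUP BY genre

Result:
genre  | AVG(rating)
-------+------------
Comedy | 7.3        
Sci-Fi | 6.5        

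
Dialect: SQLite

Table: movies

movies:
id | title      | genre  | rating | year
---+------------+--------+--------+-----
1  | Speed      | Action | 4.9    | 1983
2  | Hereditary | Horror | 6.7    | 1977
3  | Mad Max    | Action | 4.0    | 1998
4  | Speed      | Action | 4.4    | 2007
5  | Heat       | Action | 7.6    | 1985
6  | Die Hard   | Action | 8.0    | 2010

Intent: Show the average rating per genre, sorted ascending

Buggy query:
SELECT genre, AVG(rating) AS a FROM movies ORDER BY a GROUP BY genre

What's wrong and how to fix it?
Bug: GROUP BY must precede ORDER BY

Fix: Move ORDER BY to the end, after GROUP BY

Corrected query:
SELECT genre, AVG(rating) AS a FROM movies GROUP BY genre ORDER BY a

Result:
genre  | a   
-------+-----
Action | 5.78
Horror | 6.7 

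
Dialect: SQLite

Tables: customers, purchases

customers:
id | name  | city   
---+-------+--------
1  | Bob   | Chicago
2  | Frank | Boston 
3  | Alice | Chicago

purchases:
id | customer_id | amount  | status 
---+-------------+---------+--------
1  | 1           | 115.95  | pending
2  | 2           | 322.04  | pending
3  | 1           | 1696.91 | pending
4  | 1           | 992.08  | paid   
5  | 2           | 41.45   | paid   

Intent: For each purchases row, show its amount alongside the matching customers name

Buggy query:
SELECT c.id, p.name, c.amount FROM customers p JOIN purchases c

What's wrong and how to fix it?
Bug: JOIN with no ON clause produces a cartesian product; every purchases row pairs with every customers row

Fix: Add ON c.customer_id = p.id to the JOIN

Corrected query:
SELECT c.id, p.name, c.amount FROM customers p JOIN purchases c ON c.customer_id = p.id

Result:
id | name  | amount 
---+-------+--------
1  | Bob   | 115.95 
2  | Frank | 322.04 
3  | Bob   | 1696.91
4  | Bob   | 992.08 
5  | Frank | 41.45  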